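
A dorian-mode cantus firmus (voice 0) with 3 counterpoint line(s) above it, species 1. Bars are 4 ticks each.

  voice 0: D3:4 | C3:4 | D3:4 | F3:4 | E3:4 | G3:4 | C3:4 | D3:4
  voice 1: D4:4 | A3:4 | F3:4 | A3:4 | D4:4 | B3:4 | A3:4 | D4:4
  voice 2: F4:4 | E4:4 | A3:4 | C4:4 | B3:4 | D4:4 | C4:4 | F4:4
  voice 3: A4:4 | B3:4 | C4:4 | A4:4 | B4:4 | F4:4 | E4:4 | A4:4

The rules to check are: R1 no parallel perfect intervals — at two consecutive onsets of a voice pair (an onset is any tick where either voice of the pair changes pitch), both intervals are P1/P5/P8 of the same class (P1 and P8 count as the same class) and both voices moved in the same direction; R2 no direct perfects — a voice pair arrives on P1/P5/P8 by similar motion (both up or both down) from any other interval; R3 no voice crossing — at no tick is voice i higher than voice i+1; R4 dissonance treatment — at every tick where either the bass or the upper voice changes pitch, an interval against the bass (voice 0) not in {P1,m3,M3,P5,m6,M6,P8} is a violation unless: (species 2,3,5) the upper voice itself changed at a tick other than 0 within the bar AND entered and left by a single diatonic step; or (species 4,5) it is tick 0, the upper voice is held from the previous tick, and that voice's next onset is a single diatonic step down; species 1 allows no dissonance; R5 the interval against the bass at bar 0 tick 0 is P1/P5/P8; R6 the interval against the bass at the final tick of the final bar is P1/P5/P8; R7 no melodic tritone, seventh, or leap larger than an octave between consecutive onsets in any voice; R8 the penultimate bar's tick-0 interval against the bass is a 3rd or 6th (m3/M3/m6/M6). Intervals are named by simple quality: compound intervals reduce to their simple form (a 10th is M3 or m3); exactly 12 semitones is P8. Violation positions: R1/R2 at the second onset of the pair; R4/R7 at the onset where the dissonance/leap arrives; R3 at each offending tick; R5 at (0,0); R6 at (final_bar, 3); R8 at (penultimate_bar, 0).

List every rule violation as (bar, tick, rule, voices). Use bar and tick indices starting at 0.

(0, 0, R5, (0, 2))
(1, 0, R2, (1, 2))
(1, 0, R3, (2, 3))
(1, 0, R4, (0, 3))
(1, 0, R7, (3,))
(1, 1, R3, (2, 3))
(1, 2, R3, (2, 3))
(1, 3, R3, (2, 3))
(2, 0, R4, (0, 3))
(3, 0, R1, (0, 2))
(3, 0, R2, (1, 3))
(4, 0, R1, (0, 2))
(4, 0, R3, (1, 2))
(4, 0, R4, (0, 1))
(4, 1, R3, (1, 2))
(4, 2, R3, (1, 2))
(4, 3, R3, (1, 2))
(5, 0, R1, (0, 2))
(5, 0, R4, (0, 3))
(5, 0, R7, (3,))
(6, 0, R2, (0, 2))
(6, 0, R2, (1, 3))
(6, 0, R8, (0, 2))
(7, 0, R1, (1, 3))
(7, 0, R2, (0, 1))
(7, 0, R2, (0, 3))
(7, 3, R6, (0, 2))

bar 0: v0=D3 v1=D4 v2=F4 v3=A4 downbeat P5
bar 1: v0=C3 v1=A3 v2=E4 v3=B3 downbeat M7
bar 2: v0=D3 v1=F3 v2=A3 v3=C4 downbeat m7
bar 3: v0=F3 v1=A3 v2=C4 v3=A4 downbeat M3
bar 4: v0=E3 v1=D4 v2=B3 v3=B4 downbeat P5
bar 5: v0=G3 v1=B3 v2=D4 v3=F4 downbeat m7
bar 6: v0=C3 v1=A3 v2=C4 v3=E4 downbeat M3
bar 7: v0=D3 v1=D4 v2=F4 v3=A4 downbeat P5
  -> R5 @ bar 0 tick 0 v(0, 2): opens on m3
  -> R2 @ bar 1 tick 0 v(1, 2): D4/F4 m3 -> A3/E4 P5 similar
  -> R3 @ bar 1 tick 0 v(2, 3): E4 above B3
  -> R4 @ bar 1 tick 0 v(0, 3): C3/B3 M7 untreated
  -> R7 @ bar 1 tick 0 v(3,): A4->B3 leap 10st
  -> R3 @ bar 1 tick 1 v(2, 3): E4 above B3
  -> R3 @ bar 1 tick 2 v(2, 3): E4 above B3
  -> R3 @ bar 1 tick 3 v(2, 3): E4 above B3
  -> R4 @ bar 2 tick 0 v(0, 3): D3/C4 m7 untreated
  -> R1 @ bar 3 tick 0 v(0, 2): D3/A3 P5 -> F3/C4 P5 similar
  -> R2 @ bar 3 tick 0 v(1, 3): F3/C4 P5 -> A3/A4 P8 similar
  -> R1 @ bar 4 tick 0 v(0, 2): F3/C4 P5 -> E3/B3 P5 similar
  -> R3 @ bar 4 tick 0 v(1, 2): D4 above B3
  -> R4 @ bar 4 tick 0 v(0, 1): E3/D4 m7 untreated
  -> R3 @ bar 4 tick 1 v(1, 2): D4 above B3
  -> R3 @ bar 4 tick 2 v(1, 2): D4 above B3
  -> R3 @ bar 4 tick 3 v(1, 2): D4 above B3
  -> R1 @ bar 5 tick 0 v(0, 2): E3/B3 P5 -> G3/D4 P5 similar
  -> R4 @ bar 5 tick 0 v(0, 3): G3/F4 m7 untreated
  -> R7 @ bar 5 tick 0 v(3,): B4->F4 leap 6st
  -> R2 @ bar 6 tick 0 v(0, 2): G3/D4 P5 -> C3/C4 P8 similar
  -> R2 @ bar 6 tick 0 v(1, 3): B3/F4 TT -> A3/E4 P5 similar
  -> R8 @ bar 6 tick 0 v(0, 2): penult P8 not 3rd/6th
  -> R1 @ bar 7 tick 0 v(1, 3): A3/E4 P5 -> D4/A4 P5 similar
  -> R2 @ bar 7 tick 0 v(0, 1): C3/A3 M6 -> D3/D4 P8 similar
  -> R2 @ bar 7 tick 0 v(0, 3): C3/E4 M3 -> D3/A4 P5 similar
  -> R6 @ bar 7 tick 3 v(0, 2): closes on m3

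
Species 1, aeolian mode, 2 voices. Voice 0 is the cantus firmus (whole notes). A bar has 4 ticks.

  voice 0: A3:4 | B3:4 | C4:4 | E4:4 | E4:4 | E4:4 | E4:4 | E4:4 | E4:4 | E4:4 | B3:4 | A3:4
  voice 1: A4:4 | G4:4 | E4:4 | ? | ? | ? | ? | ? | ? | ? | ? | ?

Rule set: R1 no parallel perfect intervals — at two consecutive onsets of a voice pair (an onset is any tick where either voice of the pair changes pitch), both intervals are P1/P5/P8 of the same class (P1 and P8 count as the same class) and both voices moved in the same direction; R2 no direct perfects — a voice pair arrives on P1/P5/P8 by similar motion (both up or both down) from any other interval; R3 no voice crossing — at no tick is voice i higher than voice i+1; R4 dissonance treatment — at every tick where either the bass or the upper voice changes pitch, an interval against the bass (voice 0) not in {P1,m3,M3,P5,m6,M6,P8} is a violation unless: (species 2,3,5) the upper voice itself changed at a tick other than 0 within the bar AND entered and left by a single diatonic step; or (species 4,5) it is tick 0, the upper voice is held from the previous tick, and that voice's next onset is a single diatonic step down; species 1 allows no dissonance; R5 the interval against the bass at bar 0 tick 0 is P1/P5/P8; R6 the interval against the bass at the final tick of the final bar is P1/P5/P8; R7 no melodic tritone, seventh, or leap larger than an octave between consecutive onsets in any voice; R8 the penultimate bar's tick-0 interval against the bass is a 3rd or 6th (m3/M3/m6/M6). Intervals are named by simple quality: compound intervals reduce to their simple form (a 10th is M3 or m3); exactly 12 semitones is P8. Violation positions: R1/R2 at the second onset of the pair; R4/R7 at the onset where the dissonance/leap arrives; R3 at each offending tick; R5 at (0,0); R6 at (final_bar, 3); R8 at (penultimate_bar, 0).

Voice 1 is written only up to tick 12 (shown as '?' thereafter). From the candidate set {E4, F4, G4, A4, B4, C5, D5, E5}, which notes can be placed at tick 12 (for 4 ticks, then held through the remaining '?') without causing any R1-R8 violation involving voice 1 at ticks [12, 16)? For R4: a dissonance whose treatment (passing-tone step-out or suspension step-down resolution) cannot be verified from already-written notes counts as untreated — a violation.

E4: legal
F4: violates R4
G4: legal
A4: violates R4
B4: violates R2
C5: legal
D5: violates R4,R7
E5: violates R2

{C5, E4, G4}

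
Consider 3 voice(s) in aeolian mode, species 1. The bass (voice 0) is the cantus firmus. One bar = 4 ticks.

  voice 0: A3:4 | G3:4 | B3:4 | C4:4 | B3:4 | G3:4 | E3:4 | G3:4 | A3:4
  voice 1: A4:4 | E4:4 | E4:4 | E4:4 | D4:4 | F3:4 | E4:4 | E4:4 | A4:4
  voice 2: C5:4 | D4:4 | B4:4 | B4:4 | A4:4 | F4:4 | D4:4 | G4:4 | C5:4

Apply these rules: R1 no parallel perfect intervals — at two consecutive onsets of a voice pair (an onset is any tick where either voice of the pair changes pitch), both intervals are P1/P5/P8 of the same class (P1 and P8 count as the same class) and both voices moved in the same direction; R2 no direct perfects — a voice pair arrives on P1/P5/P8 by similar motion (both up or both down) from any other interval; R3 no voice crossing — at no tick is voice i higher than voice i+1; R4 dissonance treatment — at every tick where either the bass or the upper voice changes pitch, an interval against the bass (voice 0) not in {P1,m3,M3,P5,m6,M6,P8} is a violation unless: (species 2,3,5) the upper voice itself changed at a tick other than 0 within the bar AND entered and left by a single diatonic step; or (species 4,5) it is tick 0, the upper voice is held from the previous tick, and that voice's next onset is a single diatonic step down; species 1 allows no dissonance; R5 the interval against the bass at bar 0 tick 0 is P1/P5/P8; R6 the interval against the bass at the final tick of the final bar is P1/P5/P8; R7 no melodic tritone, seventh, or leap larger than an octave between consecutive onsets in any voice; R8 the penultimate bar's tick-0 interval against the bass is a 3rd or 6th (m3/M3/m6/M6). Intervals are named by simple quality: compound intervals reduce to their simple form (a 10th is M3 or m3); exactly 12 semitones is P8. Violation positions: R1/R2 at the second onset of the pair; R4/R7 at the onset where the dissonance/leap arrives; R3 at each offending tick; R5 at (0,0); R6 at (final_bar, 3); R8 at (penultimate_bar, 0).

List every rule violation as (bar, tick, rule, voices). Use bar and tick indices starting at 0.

bar 0: v0=A3 v1=A4 v2=C5 downbeat m3
bar 1: v0=G3 v1=E4 v2=D4 downbeat P5
bar 2: v0=B3 v1=E4 v2=B4 downbeat P8
bar 3: v0=C4 v1=E4 v2=B4 downbeat M7
bar 4: v0=B3 v1=D4 v2=A4 downbeat m7
bar 5: v0=G3 v1=F3 v2=F4 downbeat m7
bar 6: v0=E3 v1=E4 v2=D4 downbeat m7
bar 7: v0=G3 v1=E4 v2=G4 downbeat P8
bar 8: v0=A3 v1=A4 v2=C5 downbeat m3
  -> R5 @ bar 0 tick 0 v(0, 2): opens on m3
  -> R2 @ bar 1 tick 0 v(0, 2): A3/C5 m3 -> G3/D4 P5 similar
  -> R3 @ bar 1 tick 0 v(1, 2): E4 above D4
  -> R7 @ bar 1 tick 0 v(2,): C5->D4 leap 10st
  -> R3 @ bar 1 tick 1 v(1, 2): E4 above D4
  -> R3 @ bar 1 tick 2 v(1, 2): E4 above D4
  -> R3 @ bar 1 tick 3 v(1, 2): E4 above D4
  -> R2 @ bar 2 tick 0 v(0, 2): G3/D4 P5 -> B3/B4 P8 similar
  -> R4 @ bar 2 tick 0 v(0, 1): B3/E4 P4 untreated
  -> R4 @ bar 3 tick 0 v(0, 2): C4/B4 M7 untreated
  -> R1 @ bar 4 tick 0 v(1, 2): E4/B4 P5 -> D4/A4 P5 similar
  -> R4 @ bar 4 tick 0 v(0, 2): B3/A4 m7 untreated
  -> R2 @ bar 5 tick 0 v(1, 2): D4/A4 P5 -> F3/F4 P8 similar
  -> R3 @ bar 5 tick 0 v(0, 1): G3 above F3
  -> R4 @ bar 5 tick 0 v(0, 1): G3/F3 M2 untreated
  -> R4 @ bar 5 tick 0 v(0, 2): G3/F4 m7 untreated
  -> R3 @ bar 5 tick 1 v(0, 1): G3 above F3
  -> R3 @ bar 5 tick 2 v(0, 1): G3 above F3
  -> R3 @ bar 5 tick 3 v(0, 1): G3 above F3
  -> R3 @ bar 6 tick 0 v(1, 2): E4 above D4
  -> R4 @ bar 6 tick 0 v(0, 2): E3/D4 m7 untreated
  -> R7 @ bar 6 tick 0 v(1,): F3->E4 leap 11st
  -> R3 @ bar 6 tick 1 v(1, 2): E4 above D4
  -> R3 @ bar 6 tick 2 v(1, 2): E4 above D4
  -> R3 @ bar 6 tick 3 v(1, 2): E4 above D4
  -> R2 @ bar 7 tick 0 v(0, 2): E3/D4 m7 -> G3/G4 P8 similar
  -> R8 @ bar 7 tick 0 v(0, 2): penult P8 not 3rd/6th
  -> R2 @ bar 8 tick 0 v(0, 1): G3/E4 M6 -> A3/A4 P8 similar
  -> R6 @ bar 8 tick 3 v(0, 2): closes on m3

(0, 0, R5, (0, 2))
(1, 0, R2, (0, 2))
(1, 0, R3, (1, 2))
(1, 0, R7, (2,))
(1, 1, R3, (1, 2))
(1, 2, R3, (1, 2))
(1, 3, R3, (1, 2))
(2, 0, R2, (0, 2))
(2, 0, R4, (0, 1))
(3, 0, R4, (0, 2))
(4, 0, R1, (1, 2))
(4, 0, R4, (0, 2))
(5, 0, R2, (1, 2))
(5, 0, R3, (0, 1))
(5, 0, R4, (0, 1))
(5, 0, R4, (0, 2))
(5, 1, R3, (0, 1))
(5, 2, R3, (0, 1))
(5, 3, R3, (0, 1))
(6, 0, R3, (1, 2))
(6, 0, R4, (0, 2))
(6, 0, R7, (1,))
(6, 1, R3, (1, 2))
(6, 2, R3, (1, 2))
(6, 3, R3, (1, 2))
(7, 0, R2, (0, 2))
(7, 0, R8, (0, 2))
(8, 0, R2, (0, 1))
(8, 3, R6, (0, 2))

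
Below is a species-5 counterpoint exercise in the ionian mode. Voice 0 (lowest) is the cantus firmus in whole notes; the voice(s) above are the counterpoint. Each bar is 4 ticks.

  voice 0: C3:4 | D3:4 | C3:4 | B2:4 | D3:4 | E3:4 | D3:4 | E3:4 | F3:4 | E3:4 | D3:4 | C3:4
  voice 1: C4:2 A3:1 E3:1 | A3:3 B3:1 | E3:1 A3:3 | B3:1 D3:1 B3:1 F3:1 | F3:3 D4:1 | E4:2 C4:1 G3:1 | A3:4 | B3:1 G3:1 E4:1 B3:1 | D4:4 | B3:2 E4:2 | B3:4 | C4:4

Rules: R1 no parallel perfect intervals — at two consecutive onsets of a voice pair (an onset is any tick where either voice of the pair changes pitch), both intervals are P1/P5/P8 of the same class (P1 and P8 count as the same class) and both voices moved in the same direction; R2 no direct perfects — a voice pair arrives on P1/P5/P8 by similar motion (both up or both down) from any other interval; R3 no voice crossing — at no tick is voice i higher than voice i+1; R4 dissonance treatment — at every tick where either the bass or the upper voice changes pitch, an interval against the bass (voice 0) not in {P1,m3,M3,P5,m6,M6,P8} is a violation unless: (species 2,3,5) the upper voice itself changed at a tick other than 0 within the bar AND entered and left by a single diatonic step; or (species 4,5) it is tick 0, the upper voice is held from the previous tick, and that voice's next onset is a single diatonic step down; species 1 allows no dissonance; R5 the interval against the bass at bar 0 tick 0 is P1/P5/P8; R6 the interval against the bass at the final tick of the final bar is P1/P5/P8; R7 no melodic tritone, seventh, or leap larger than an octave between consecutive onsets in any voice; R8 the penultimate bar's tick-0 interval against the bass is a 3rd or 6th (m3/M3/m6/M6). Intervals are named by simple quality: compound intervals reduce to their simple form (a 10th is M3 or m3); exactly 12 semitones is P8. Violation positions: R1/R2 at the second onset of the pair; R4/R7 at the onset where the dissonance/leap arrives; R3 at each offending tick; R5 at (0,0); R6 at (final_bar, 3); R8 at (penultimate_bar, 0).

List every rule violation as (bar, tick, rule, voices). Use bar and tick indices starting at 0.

(1, 0, R2, (0, 1))
(3, 3, R4, (0, 1))
(3, 3, R7, (1,))
(5, 0, R1, (0, 1))
(7, 0, R1, (0, 1))
(9, 0, R2, (0, 1))

bar 0: v0=C3 v1=C4 downbeat P8
bar 1: v0=D3 v1=A3 downbeat P5
bar 2: v0=C3 v1=E3 downbeat M3
bar 3: v0=B2 v1=B3 downbeat P8
bar 4: v0=D3 v1=F3 downbeat m3
bar 5: v0=E3 v1=E4 downbeat P8
bar 6: v0=D3 v1=A3 downbeat P5
bar 7: v0=E3 v1=B3 downbeat P5
bar 8: v0=F3 v1=D4 downbeat M6
bar 9: v0=E3 v1=B3 downbeat P5
bar 10: v0=D3 v1=B3 downbeat M6
bar 11: v0=C3 v1=C4 downbeat P8
  -> R2 @ bar 1 tick 0 v(0, 1): C3/E3 M3 -> D3/A3 P5 similar
  -> R4 @ bar 3 tick 3 v(0, 1): B2/F3 TT untreated
  -> R7 @ bar 3 tick 3 v(1,): B3->F3 leap 6st
  -> R1 @ bar 5 tick 0 v(0, 1): D3/D4 P8 -> E3/E4 P8 similar
  -> R1 @ bar 7 tick 0 v(0, 1): D3/A3 P5 -> E3/B3 P5 similar
  -> R2 @ bar 9 tick 0 v(0, 1): F3/D4 M6 -> E3/B3 P5 similar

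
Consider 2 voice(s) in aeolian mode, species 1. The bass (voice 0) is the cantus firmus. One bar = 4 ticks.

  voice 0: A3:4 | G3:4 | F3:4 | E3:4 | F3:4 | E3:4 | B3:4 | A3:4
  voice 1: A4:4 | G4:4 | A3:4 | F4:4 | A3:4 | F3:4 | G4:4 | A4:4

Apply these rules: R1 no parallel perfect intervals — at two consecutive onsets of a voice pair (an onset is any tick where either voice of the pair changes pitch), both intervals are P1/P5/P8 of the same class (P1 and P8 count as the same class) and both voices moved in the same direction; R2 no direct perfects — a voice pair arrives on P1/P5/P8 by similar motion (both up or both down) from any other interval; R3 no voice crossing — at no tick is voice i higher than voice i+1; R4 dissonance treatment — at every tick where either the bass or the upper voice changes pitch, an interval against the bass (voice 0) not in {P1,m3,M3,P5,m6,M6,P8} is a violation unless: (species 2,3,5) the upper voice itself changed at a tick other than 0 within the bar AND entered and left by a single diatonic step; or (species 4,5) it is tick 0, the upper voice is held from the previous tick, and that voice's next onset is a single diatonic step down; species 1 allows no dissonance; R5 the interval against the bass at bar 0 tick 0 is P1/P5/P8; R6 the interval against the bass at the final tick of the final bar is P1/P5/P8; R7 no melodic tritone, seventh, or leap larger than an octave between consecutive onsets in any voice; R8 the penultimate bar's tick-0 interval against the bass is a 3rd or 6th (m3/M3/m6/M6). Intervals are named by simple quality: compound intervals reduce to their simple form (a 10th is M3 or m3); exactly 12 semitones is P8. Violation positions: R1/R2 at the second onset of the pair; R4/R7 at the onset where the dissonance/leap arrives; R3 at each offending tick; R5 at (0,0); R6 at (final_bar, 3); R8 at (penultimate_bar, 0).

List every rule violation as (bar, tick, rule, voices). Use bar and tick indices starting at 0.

(1, 0, R1, (0, 1))
(2, 0, R7, (1,))
(3, 0, R4, (0, 1))
(5, 0, R4, (0, 1))
(6, 0, R7, (1,))

bar 0: v0=A3 v1=A4 downbeat P8
bar 1: v0=G3 v1=G4 downbeat P8
bar 2: v0=F3 v1=A3 downbeat M3
bar 3: v0=E3 v1=F4 downbeat m2
bar 4: v0=F3 v1=A3 downbeat M3
bar 5: v0=E3 v1=F3 downbeat m2
bar 6: v0=B3 v1=G4 downbeat m6
bar 7: v0=A3 v1=A4 downbeat P8
  -> R1 @ bar 1 tick 0 v(0, 1): A3/A4 P8 -> G3/G4 P8 similar
  -> R7 @ bar 2 tick 0 v(1,): G4->A3 leap 10st
  -> R4 @ bar 3 tick 0 v(0, 1): E3/F4 m2 untreated
  -> R4 @ bar 5 tick 0 v(0, 1): E3/F3 m2 untreated
  -> R7 @ bar 6 tick 0 v(1,): F3->G4 leap 14st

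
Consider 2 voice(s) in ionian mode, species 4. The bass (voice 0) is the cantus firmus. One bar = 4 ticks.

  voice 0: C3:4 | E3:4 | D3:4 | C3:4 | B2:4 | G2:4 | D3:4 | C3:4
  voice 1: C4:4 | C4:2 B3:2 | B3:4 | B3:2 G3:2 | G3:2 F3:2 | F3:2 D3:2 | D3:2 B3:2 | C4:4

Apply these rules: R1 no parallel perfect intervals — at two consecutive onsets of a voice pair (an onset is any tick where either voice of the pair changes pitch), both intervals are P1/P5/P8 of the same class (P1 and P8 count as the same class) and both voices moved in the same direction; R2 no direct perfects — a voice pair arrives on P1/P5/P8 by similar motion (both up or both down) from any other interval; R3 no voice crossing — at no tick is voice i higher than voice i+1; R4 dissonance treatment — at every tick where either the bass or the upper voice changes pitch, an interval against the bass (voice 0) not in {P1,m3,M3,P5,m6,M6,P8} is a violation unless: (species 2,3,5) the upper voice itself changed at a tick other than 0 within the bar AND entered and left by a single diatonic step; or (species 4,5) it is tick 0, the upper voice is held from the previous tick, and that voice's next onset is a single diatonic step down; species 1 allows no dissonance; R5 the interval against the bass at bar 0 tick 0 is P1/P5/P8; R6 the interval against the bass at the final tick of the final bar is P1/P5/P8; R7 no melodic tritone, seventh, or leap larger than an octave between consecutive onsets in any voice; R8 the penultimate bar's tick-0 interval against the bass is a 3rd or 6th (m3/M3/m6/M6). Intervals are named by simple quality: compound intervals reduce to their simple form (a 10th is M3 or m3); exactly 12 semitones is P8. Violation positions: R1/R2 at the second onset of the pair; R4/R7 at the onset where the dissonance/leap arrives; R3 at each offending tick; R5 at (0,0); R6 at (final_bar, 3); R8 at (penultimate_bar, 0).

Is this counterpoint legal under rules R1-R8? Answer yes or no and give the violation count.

No (4 violations)

bar 0: v0=C3 v1=C4 (P8)
bar 1: v0=E3 v1=C4 (m6)
bar 2: v0=D3 v1=B3 (M6)
bar 3: v0=C3 v1=B3 (M7)
bar 4: v0=B2 v1=G3 (m6)
bar 5: v0=G2 v1=F3 (m7)
bar 6: v0=D3 v1=D3 (P1)
bar 7: v0=C3 v1=C4 (P8)
  R4 @ bar3.0: C3/B3 M7 untreated
  R4 @ bar4.2: B2/F3 TT untreated
  R4 @ bar5.0: G2/F3 m7 untreated
  R8 @ bar6.0: penult P1 not 3rd/6th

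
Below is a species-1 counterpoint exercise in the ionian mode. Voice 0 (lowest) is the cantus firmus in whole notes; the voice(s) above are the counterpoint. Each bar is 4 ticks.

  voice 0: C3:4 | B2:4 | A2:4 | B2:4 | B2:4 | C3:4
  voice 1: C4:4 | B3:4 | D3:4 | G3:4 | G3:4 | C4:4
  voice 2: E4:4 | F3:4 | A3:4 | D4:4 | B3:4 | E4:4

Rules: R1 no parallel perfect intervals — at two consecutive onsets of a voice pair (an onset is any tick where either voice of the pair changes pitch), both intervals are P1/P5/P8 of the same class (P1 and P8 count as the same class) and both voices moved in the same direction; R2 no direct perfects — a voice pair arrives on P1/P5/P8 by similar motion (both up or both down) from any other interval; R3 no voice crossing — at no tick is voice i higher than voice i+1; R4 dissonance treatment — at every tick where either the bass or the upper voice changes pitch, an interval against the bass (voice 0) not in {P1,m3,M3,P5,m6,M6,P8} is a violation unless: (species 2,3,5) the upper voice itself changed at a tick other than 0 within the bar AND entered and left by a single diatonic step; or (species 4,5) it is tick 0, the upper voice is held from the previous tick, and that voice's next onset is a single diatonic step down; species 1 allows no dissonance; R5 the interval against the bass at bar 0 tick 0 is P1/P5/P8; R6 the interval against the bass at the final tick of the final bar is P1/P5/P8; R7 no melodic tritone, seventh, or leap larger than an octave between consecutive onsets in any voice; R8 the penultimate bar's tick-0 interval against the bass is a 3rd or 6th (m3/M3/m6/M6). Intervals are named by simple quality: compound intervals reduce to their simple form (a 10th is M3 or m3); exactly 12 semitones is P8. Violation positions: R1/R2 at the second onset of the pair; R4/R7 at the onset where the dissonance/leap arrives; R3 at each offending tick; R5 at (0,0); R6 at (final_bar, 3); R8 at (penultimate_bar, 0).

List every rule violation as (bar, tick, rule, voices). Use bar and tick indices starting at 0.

(0, 0, R5, (0, 2))
(1, 0, R1, (0, 1))
(1, 0, R3, (1, 2))
(1, 0, R4, (0, 2))
(1, 0, R7, (2,))
(1, 1, R3, (1, 2))
(1, 2, R3, (1, 2))
(1, 3, R3, (1, 2))
(2, 0, R4, (0, 1))
(3, 0, R1, (1, 2))
(4, 0, R8, (0, 2))
(5, 0, R2, (0, 1))
(5, 3, R6, (0, 2))

bar 0: v0=C3 v1=C4 v2=E4 downbeat M3
bar 1: v0=B2 v1=B3 v2=F3 downbeat TT
bar 2: v0=A2 v1=D3 v2=A3 downbeat P8
bar 3: v0=B2 v1=G3 v2=D4 downbeat m3
bar 4: v0=B2 v1=G3 v2=B3 downbeat P8
bar 5: v0=C3 v1=C4 v2=E4 downbeat M3
  -> R5 @ bar 0 tick 0 v(0, 2): opens on M3
  -> R1 @ bar 1 tick 0 v(0, 1): C3/C4 P8 -> B2/B3 P8 similar
  -> R3 @ bar 1 tick 0 v(1, 2): B3 above F3
  -> R4 @ bar 1 tick 0 v(0, 2): B2/F3 TT untreated
  -> R7 @ bar 1 tick 0 v(2,): E4->F3 leap 11st
  -> R3 @ bar 1 tick 1 v(1, 2): B3 above F3
  -> R3 @ bar 1 tick 2 v(1, 2): B3 above F3
  -> R3 @ bar 1 tick 3 v(1, 2): B3 above F3
  -> R4 @ bar 2 tick 0 v(0, 1): A2/D3 P4 untreated
  -> R1 @ bar 3 tick 0 v(1, 2): D3/A3 P5 -> G3/D4 P5 similar
  -> R8 @ bar 4 tick 0 v(0, 2): penult P8 not 3rd/6th
  -> R2 @ bar 5 tick 0 v(0, 1): B2/G3 m6 -> C3/C4 P8 similar
  -> R6 @ bar 5 tick 3 v(0, 2): closes on M3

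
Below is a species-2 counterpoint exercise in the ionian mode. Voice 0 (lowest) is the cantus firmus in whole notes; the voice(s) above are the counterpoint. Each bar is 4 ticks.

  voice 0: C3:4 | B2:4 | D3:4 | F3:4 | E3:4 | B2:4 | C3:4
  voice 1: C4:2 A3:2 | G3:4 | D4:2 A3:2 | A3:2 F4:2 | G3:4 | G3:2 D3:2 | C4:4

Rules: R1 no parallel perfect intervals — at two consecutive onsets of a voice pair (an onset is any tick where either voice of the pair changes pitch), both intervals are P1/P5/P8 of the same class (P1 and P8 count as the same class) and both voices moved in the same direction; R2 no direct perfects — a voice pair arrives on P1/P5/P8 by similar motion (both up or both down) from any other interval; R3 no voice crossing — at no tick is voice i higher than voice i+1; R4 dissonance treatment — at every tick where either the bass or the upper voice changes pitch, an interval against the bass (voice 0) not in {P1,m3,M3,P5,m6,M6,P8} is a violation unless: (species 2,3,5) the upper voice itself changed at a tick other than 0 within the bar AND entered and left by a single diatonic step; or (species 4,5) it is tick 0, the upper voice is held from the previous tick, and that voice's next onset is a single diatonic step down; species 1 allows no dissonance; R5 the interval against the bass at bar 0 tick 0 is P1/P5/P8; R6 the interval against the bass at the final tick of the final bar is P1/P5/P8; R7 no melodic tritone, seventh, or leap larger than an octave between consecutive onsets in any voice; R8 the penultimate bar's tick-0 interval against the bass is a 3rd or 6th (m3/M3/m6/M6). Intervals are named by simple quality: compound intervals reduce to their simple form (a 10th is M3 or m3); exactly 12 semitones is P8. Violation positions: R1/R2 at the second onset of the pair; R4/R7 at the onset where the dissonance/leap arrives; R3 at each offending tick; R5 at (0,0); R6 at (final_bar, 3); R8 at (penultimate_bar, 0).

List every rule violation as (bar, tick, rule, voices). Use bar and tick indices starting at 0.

(2, 0, R2, (0, 1))
(4, 0, R7, (1,))
(6, 0, R2, (0, 1))
(6, 0, R7, (1,))

bar 0: v0=C3 v1=C4 downbeat P8
bar 1: v0=B2 v1=G3 downbeat m6
bar 2: v0=D3 v1=D4 downbeat P8
bar 3: v0=F3 v1=A3 downbeat M3
bar 4: v0=E3 v1=G3 downbeat m3
bar 5: v0=B2 v1=G3 downbeat m6
bar 6: v0=C3 v1=C4 downbeat P8
  -> R2 @ bar 2 tick 0 v(0, 1): B2/G3 m6 -> D3/D4 P8 similar
  -> R7 @ bar 4 tick 0 v(1,): F4->G3 leap 10st
  -> R2 @ bar 6 tick 0 v(0, 1): B2/D3 m3 -> C3/C4 P8 similar
  -> R7 @ bar 6 tick 0 v(1,): D3->C4 leap 10st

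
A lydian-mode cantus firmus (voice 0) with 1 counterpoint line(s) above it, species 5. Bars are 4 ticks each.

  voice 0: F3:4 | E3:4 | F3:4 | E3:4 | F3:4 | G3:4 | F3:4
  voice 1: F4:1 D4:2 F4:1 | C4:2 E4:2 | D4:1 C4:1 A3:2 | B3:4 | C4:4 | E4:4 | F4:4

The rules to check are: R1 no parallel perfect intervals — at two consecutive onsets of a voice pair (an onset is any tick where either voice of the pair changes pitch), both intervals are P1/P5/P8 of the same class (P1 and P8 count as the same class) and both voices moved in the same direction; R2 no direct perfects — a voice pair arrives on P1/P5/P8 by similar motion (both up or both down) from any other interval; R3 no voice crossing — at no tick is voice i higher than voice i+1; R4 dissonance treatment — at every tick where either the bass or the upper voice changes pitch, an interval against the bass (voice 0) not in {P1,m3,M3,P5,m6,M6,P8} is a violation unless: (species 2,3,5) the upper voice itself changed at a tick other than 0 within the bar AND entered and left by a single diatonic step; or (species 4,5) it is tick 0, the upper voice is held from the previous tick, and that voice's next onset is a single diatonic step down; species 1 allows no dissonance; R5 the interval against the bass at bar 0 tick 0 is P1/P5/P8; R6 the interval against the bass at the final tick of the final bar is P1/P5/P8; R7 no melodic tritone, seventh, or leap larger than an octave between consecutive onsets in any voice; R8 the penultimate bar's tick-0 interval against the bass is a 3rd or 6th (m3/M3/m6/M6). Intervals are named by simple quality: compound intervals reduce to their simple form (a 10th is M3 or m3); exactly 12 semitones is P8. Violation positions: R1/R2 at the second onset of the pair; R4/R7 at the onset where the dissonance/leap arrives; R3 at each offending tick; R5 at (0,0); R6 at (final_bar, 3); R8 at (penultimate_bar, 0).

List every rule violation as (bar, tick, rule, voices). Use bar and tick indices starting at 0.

bar 0: v0=F3 v1=F4 downbeat P8
bar 1: v0=E3 v1=C4 downbeat m6
bar 2: v0=F3 v1=D4 downbeat M6
bar 3: v0=E3 v1=B3 downbeat P5
bar 4: v0=F3 v1=C4 downbeat P5
bar 5: v0=G3 v1=E4 downbeat M6
bar 6: v0=F3 v1=F4 downbeat P8
  -> R1 @ bar 4 tick 0 v(0, 1): E3/B3 P5 -> F3/C4 P5 similar

(4, 0, R1, (0, 1))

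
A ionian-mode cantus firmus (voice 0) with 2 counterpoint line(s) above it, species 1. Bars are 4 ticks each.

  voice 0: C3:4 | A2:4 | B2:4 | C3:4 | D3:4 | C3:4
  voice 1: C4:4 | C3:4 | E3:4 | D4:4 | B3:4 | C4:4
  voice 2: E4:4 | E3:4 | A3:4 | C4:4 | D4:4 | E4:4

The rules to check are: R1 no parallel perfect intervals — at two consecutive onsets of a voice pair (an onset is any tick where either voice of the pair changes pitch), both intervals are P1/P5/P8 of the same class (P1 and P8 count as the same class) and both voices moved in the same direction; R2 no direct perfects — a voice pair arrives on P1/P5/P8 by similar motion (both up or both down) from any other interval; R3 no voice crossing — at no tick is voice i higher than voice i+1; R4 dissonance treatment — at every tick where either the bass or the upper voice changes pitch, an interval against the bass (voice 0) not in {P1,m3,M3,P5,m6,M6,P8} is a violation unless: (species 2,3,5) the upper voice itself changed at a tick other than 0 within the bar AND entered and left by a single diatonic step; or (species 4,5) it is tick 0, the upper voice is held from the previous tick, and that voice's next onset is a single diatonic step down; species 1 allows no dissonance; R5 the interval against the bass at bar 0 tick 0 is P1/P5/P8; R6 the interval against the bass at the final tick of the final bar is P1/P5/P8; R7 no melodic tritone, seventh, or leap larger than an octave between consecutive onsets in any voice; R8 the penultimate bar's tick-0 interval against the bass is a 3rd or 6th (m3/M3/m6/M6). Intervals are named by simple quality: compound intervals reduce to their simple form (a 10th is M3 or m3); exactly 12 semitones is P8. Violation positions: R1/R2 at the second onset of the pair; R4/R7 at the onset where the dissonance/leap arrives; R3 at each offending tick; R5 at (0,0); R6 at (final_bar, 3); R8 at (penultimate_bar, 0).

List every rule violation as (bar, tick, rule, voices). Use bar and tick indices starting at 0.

bar 0: v0=C3 v1=C4 v2=E4 downbeat M3
bar 1: v0=A2 v1=C3 v2=E3 downbeat P5
bar 2: v0=B2 v1=E3 v2=A3 downbeat m7
bar 3: v0=C3 v1=D4 v2=C4 downbeat P8
bar 4: v0=D3 v1=B3 v2=D4 downbeat P8
bar 5: v0=C3 v1=C4 v2=E4 downbeat M3
  -> R5 @ bar 0 tick 0 v(0, 2): opens on M3
  -> R2 @ bar 1 tick 0 v(0, 2): C3/E4 M3 -> A2/E3 P5 similar
  -> R4 @ bar 2 tick 0 v(0, 1): B2/E3 P4 untreated
  -> R4 @ bar 2 tick 0 v(0, 2): B2/A3 m7 untreated
  -> R2 @ bar 3 tick 0 v(0, 2): B2/A3 m7 -> C3/C4 P8 similar
  -> R3 @ bar 3 tick 0 v(1, 2): D4 above C4
  -> R4 @ bar 3 tick 0 v(0, 1): C3/D4 M2 untreated
  -> R7 @ bar 3 tick 0 v(1,): E3->D4 leap 10st
  -> R3 @ bar 3 tick 1 v(1, 2): D4 above C4
  -> R3 @ bar 3 tick 2 v(1, 2): D4 above C4
  -> R3 @ bar 3 tick 3 v(1, 2): D4 above C4
  -> R1 @ bar 4 tick 0 v(0, 2): C3/C4 P8 -> D3/D4 P8 similar
  -> R8 @ bar 4 tick 0 v(0, 2): penult P8 not 3rd/6th
  -> R6 @ bar 5 tick 3 v(0, 2): closes on M3

(0, 0, R5, (0, 2))
(1, 0, R2, (0, 2))
(2, 0, R4, (0, 1))
(2, 0, R4, (0, 2))
(3, 0, R2, (0, 2))
(3, 0, R3, (1, 2))
(3, 0, R4, (0, 1))
(3, 0, R7, (1,))
(3, 1, R3, (1, 2))
(3, 2, R3, (1, 2))
(3, 3, R3, (1, 2))
(4, 0, R1, (0, 2))
(4, 0, R8, (0, 2))
(5, 3, R6, (0, 2))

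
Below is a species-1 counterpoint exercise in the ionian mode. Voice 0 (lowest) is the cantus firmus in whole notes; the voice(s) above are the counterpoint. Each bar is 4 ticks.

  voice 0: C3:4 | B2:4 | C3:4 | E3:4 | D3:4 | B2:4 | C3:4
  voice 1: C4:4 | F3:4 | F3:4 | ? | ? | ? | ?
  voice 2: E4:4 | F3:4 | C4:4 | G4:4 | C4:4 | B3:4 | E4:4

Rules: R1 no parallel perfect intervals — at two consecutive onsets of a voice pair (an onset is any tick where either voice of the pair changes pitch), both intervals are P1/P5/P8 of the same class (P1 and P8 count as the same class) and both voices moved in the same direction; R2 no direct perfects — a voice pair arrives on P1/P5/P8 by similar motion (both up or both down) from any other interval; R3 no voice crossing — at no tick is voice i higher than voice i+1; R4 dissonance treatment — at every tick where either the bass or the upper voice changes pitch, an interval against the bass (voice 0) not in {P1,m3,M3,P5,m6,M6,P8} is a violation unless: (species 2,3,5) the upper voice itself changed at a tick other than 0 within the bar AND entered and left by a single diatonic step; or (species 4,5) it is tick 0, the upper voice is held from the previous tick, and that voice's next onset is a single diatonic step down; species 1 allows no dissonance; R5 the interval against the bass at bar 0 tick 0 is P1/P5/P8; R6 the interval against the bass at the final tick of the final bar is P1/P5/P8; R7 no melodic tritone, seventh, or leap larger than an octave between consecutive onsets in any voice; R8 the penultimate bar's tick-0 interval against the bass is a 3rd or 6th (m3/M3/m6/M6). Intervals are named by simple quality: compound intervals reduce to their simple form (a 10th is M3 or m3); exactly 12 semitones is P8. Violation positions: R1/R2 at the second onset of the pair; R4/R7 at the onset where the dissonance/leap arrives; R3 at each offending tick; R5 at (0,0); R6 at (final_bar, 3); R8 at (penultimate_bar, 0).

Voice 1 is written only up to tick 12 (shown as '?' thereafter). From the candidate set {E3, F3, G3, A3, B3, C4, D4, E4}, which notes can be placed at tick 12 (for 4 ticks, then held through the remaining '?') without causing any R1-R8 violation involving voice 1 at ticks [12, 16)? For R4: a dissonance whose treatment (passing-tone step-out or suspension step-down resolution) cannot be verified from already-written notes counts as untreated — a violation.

E3: legal
F3: violates R4
G3: violates R2
A3: violates R4
B3: violates R2,R7
C4: violates R1
D4: violates R4
E4: violates R2,R7

{E3}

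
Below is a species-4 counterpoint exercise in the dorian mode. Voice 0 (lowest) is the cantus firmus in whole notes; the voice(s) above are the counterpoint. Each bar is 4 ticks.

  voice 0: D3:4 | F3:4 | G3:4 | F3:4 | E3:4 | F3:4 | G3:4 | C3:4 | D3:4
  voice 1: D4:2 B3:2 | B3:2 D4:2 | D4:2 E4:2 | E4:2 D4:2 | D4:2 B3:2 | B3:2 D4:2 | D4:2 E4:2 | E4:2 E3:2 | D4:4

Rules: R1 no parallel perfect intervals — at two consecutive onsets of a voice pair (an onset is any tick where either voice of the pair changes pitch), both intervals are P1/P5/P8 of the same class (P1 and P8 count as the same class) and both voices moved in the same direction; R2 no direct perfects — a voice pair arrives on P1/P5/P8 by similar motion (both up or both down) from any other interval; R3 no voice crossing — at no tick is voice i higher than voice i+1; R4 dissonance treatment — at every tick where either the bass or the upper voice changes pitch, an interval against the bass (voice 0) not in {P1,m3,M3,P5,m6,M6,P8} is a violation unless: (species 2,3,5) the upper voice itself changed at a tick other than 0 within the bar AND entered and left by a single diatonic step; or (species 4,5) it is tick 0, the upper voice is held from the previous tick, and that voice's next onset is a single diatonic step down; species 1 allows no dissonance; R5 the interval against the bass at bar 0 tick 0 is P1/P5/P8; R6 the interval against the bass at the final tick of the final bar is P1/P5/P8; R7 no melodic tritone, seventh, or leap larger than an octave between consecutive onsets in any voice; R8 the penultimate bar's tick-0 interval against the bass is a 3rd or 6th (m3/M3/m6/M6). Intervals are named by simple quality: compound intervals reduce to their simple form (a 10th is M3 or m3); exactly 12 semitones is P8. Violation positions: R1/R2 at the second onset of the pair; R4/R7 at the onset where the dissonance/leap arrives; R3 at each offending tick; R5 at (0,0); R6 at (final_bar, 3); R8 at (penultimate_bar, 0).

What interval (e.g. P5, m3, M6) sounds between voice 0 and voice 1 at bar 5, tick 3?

voice 0=F3 voice 1=D4 -> M6

M6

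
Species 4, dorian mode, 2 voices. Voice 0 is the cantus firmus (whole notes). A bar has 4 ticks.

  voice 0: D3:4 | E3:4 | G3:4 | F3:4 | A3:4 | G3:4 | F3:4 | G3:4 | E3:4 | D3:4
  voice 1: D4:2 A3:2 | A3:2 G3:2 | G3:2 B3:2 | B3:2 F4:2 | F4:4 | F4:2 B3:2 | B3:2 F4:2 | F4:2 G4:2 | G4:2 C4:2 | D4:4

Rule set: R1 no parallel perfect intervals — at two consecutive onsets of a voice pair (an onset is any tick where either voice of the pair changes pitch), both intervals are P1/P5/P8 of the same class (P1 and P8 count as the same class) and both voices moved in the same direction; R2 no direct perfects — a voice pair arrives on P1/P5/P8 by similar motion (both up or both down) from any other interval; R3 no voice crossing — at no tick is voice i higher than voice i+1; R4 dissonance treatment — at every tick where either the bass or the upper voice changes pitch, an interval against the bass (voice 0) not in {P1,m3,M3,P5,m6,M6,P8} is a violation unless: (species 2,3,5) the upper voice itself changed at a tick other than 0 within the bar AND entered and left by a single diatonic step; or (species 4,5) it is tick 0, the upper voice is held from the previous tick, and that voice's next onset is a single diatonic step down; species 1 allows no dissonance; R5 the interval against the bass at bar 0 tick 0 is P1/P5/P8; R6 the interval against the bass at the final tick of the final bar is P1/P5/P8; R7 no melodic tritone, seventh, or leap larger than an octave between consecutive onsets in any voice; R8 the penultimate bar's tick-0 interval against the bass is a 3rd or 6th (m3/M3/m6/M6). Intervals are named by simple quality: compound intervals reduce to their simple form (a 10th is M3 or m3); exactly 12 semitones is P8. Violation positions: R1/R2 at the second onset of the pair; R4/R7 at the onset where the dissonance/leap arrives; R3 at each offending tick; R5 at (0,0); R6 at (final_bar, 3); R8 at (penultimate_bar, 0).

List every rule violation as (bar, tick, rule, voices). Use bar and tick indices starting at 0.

(3, 0, R4, (0, 1))
(3, 2, R7, (1,))
(5, 0, R4, (0, 1))
(5, 2, R7, (1,))
(6, 0, R4, (0, 1))
(6, 2, R7, (1,))
(7, 0, R4, (0, 1))

bar 0: v0=D3 v1=D4 downbeat P8
bar 1: v0=E3 v1=A3 downbeat P4
bar 2: v0=G3 v1=G3 downbeat P1
bar 3: v0=F3 v1=B3 downbeat TT
bar 4: v0=A3 v1=F4 downbeat m6
bar 5: v0=G3 v1=F4 downbeat m7
bar 6: v0=F3 v1=B3 downbeat TT
bar 7: v0=G3 v1=F4 downbeat m7
bar 8: v0=E3 v1=G4 downbeat m3
bar 9: v0=D3 v1=D4 downbeat P8
  -> R4 @ bar 3 tick 0 v(0, 1): F3/B3 TT untreated
  -> R7 @ bar 3 tick 2 v(1,): B3->F4 leap 6st
  -> R4 @ bar 5 tick 0 v(0, 1): G3/F4 m7 untreated
  -> R7 @ bar 5 tick 2 v(1,): F4->B3 leap 6st
  -> R4 @ bar 6 tick 0 v(0, 1): F3/B3 TT untreated
  -> R7 @ bar 6 tick 2 v(1,): B3->F4 leap 6st
  -> R4 @ bar 7 tick 0 v(0, 1): G3/F4 m7 untreated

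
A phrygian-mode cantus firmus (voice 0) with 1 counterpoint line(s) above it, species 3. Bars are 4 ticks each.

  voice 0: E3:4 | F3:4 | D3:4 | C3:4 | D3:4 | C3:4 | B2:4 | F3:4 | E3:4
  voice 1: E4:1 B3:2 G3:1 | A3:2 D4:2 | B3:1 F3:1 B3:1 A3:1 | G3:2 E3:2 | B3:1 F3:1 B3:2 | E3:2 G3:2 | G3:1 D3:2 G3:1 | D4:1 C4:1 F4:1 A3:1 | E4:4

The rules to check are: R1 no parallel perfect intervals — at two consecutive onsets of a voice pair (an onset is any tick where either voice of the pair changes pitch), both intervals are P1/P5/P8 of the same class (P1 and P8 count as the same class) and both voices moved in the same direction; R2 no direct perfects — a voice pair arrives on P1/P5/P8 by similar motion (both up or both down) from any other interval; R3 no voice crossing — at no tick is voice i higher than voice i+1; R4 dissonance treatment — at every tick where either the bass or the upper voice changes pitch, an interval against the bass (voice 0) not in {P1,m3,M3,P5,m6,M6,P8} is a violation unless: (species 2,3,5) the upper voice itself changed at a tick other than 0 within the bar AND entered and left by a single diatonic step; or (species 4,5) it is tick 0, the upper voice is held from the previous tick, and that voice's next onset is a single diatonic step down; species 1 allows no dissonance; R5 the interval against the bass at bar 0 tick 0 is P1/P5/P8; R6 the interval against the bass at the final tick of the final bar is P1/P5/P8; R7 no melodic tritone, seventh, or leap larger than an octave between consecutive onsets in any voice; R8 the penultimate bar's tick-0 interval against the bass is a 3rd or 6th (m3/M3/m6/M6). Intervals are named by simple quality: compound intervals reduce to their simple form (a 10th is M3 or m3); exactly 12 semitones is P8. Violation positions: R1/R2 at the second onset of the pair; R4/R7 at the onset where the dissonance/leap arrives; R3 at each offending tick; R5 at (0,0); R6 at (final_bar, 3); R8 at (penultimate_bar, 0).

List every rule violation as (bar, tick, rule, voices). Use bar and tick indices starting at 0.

bar 0: v0=E3 v1=E4 downbeat P8
bar 1: v0=F3 v1=A3 downbeat M3
bar 2: v0=D3 v1=B3 downbeat M6
bar 3: v0=C3 v1=G3 downbeat P5
bar 4: v0=D3 v1=B3 downbeat M6
bar 5: v0=C3 v1=E3 downbeat M3
bar 6: v0=B2 v1=G3 downbeat m6
bar 7: v0=F3 v1=D4 downbeat M6
bar 8: v0=E3 v1=E4 downbeat P8
  -> R7 @ bar 2 tick 1 v(1,): B3->F3 leap 6st
  -> R7 @ bar 2 tick 2 v(1,): F3->B3 leap 6st
  -> R1 @ bar 3 tick 0 v(0, 1): D3/A3 P5 -> C3/G3 P5 similar
  -> R7 @ bar 4 tick 1 v(1,): B3->F3 leap 6st
  -> R7 @ bar 4 tick 2 v(1,): F3->B3 leap 6st
  -> R7 @ bar 7 tick 0 v(0,): B2->F3 leap 6st

(2, 1, R7, (1,))
(2, 2, R7, (1,))
(3, 0, R1, (0, 1))
(4, 1, R7, (1,))
(4, 2, R7, (1,))
(7, 0, R7, (0,))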